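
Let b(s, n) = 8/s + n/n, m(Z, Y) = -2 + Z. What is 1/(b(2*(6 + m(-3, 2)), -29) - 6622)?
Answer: -1/6617 ≈ -0.00015113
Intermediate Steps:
b(s, n) = 1 + 8/s (b(s, n) = 8/s + 1 = 1 + 8/s)
1/(b(2*(6 + m(-3, 2)), -29) - 6622) = 1/((8 + 2*(6 + (-2 - 3)))/((2*(6 + (-2 - 3)))) - 6622) = 1/((8 + 2*(6 - 5))/((2*(6 - 5))) - 6622) = 1/((8 + 2*1)/((2*1)) - 6622) = 1/((8 + 2)/2 - 6622) = 1/((½)*10 - 6622) = 1/(5 - 6622) = 1/(-6617) = -1/6617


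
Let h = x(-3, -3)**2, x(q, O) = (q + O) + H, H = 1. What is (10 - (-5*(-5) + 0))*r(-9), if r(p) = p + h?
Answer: -240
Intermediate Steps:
x(q, O) = 1 + O + q (x(q, O) = (q + O) + 1 = (O + q) + 1 = 1 + O + q)
h = 25 (h = (1 - 3 - 3)**2 = (-5)**2 = 25)
r(p) = 25 + p (r(p) = p + 25 = 25 + p)
(10 - (-5*(-5) + 0))*r(-9) = (10 - (-5*(-5) + 0))*(25 - 9) = (10 - (25 + 0))*16 = (10 - 1*25)*16 = (10 - 25)*16 = -15*16 = -240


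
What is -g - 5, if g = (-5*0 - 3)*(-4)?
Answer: -17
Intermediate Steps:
g = 12 (g = (0 - 3)*(-4) = -3*(-4) = 12)
-g - 5 = -1*12 - 5 = -12 - 5 = -17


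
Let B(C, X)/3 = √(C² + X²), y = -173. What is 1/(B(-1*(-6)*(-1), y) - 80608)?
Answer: -80608/6497379979 - 3*√29965/6497379979 ≈ -1.2486e-5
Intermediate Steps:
B(C, X) = 3*√(C² + X²)
1/(B(-1*(-6)*(-1), y) - 80608) = 1/(3*√((-1*(-6)*(-1))² + (-173)²) - 80608) = 1/(3*√((6*(-1))² + 29929) - 80608) = 1/(3*√((-6)² + 29929) - 80608) = 1/(3*√(36 + 29929) - 80608) = 1/(3*√29965 - 80608) = 1/(-80608 + 3*√29965)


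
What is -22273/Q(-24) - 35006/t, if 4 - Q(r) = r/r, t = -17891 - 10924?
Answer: -71299053/9605 ≈ -7423.1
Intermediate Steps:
t = -28815
Q(r) = 3 (Q(r) = 4 - r/r = 4 - 1*1 = 4 - 1 = 3)
-22273/Q(-24) - 35006/t = -22273/3 - 35006/(-28815) = -22273*⅓ - 35006*(-1/28815) = -22273/3 + 35006/28815 = -71299053/9605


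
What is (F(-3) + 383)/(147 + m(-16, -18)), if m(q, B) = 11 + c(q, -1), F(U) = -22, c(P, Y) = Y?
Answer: 361/157 ≈ 2.2994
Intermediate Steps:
m(q, B) = 10 (m(q, B) = 11 - 1 = 10)
(F(-3) + 383)/(147 + m(-16, -18)) = (-22 + 383)/(147 + 10) = 361/157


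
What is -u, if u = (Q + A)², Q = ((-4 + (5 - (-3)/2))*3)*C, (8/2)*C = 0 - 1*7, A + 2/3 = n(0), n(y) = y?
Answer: -109561/576 ≈ -190.21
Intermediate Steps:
A = -⅔ (A = -⅔ + 0 = -⅔ ≈ -0.66667)
C = -7/4 (C = (0 - 1*7)/4 = (0 - 7)/4 = (¼)*(-7) = -7/4 ≈ -1.7500)
Q = -105/8 (Q = ((-4 + (5 - (-3)/2))*3)*(-7/4) = ((-4 + (5 - 1*(-3/2)))*3)*(-7/4) = ((-4 + (5 + 3/2))*3)*(-7/4) = ((-4 + 13/2)*3)*(-7/4) = ((5/2)*3)*(-7/4) = (15/2)*(-7/4) = -105/8 ≈ -13.125)
u = 109561/576 (u = (-105/8 - ⅔)² = (-331/24)² = 109561/576 ≈ 190.21)
-u = -1*109561/576 = -109561/576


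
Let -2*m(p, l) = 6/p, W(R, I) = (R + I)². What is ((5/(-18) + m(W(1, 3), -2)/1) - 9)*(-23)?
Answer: 31349/144 ≈ 217.70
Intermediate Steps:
W(R, I) = (I + R)²
m(p, l) = -3/p
((5/(-18) + m(W(1, 3), -2)/1) - 9)*(-23) = ((5/(-18) - 3/(3 + 1)²/1) - 9)*(-23) = ((5*(-1/18) - 3/(4²)*1) - 9)*(-23) = ((-5/18 - 3/16*1) - 9)*(-23) = ((-5/18 - 3/16) - 9)*(-23) = (-67/144 - 9)*(-23) = -1363/144*(-23) = 31349/144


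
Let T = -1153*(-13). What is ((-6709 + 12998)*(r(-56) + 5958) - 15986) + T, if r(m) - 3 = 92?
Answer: 38066320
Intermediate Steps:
r(m) = 95 (r(m) = 3 + 92 = 95)
T = 14989
((-6709 + 12998)*(r(-56) + 5958) - 15986) + T = ((-6709 + 12998)*(95 + 5958) - 15986) + 14989 = (6289*6053 - 15986) + 14989 = (38067317 - 15986) + 14989 = 38051331 + 14989 = 38066320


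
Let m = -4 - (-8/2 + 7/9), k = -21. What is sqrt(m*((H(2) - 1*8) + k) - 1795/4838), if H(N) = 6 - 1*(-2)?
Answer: sqrt(3362559978)/14514 ≈ 3.9953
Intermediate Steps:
H(N) = 8 (H(N) = 6 + 2 = 8)
m = -7/9 (m = -4 - (-8*1/2 + 7*(1/9)) = -4 - (-4 + 7/9) = -4 - 1*(-29/9) = -4 + 29/9 = -7/9 ≈ -0.77778)
sqrt(m*((H(2) - 1*8) + k) - 1795/4838) = sqrt(-7*((8 - 1*8) - 21)/9 - 1795/4838) = sqrt(-7*((8 - 8) - 21)/9 - 1795*1/4838) = sqrt(-7*(0 - 21)/9 - 1795/4838) = sqrt(-7/9*(-21) - 1795/4838) = sqrt(49/3 - 1795/4838) = sqrt(231677/14514) = sqrt(3362559978)/14514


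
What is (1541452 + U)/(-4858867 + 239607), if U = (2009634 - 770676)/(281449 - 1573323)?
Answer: -199136052209/596750189324 ≈ -0.33370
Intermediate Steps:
U = -619479/645937 (U = 1238958/(-1291874) = 1238958*(-1/1291874) = -619479/645937 ≈ -0.95904)
(1541452 + U)/(-4858867 + 239607) = (1541452 - 619479/645937)/(-4858867 + 239607) = (995680261045/645937)/(-4619260) = (995680261045/645937)*(-1/4619260) = -199136052209/596750189324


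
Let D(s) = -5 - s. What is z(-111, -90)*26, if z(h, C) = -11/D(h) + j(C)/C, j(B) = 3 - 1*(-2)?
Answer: -1976/477 ≈ -4.1426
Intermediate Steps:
j(B) = 5 (j(B) = 3 + 2 = 5)
z(h, C) = -11/(-5 - h) + 5/C
z(-111, -90)*26 = (5/(-90) + 11/(5 - 111))*26 = (5*(-1/90) + 11/(-106))*26 = (-1/18 + 11*(-1/106))*26 = (-1/18 - 11/106)*26 = -76/477*26 = -1976/477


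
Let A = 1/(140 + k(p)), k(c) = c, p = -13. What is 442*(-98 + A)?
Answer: -5500690/127 ≈ -43313.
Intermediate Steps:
A = 1/127 (A = 1/(140 - 13) = 1/127 ≈ 0.0078740)
442*(-98 + A) = 442*(-98 + 1/127) = 442*(-12445/127) = -5500690/127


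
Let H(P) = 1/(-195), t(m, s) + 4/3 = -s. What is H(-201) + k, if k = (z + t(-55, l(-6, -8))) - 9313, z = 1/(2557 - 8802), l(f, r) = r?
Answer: -755535101/81185 ≈ -9306.3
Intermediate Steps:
t(m, s) = -4/3 - s
H(P) = -1/195
z = -1/6245 (z = 1/(-6245) = -1/6245 ≈ -0.00016013)
k = -174354158/18735 (k = (-1/6245 + (-4/3 - 1*(-8))) - 9313 = (-1/6245 + (-4/3 + 8)) - 9313 = (-1/6245 + 20/3) - 9313 = 124897/18735 - 9313 = -174354158/18735 ≈ -9306.3)
H(-201) + k = -1/195 - 174354158/18735 = -755535101/81185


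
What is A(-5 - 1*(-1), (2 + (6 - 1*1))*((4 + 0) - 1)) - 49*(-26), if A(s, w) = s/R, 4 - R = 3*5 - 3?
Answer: 2549/2 ≈ 1274.5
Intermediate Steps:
R = -8 (R = 4 - (3*5 - 3) = 4 - (15 - 3) = 4 - 1*12 = 4 - 12 = -8)
A(s, w) = -s/8 (A(s, w) = s/(-8) = s*(-⅛) = -s/8)
A(-5 - 1*(-1), (2 + (6 - 1*1))*((4 + 0) - 1)) - 49*(-26) = -(-5 - 1*(-1))/8 - 49*(-26) = -(-5 + 1)/8 + 1274 = -⅛*(-4) + 1274 = ½ + 1274 = 2549/2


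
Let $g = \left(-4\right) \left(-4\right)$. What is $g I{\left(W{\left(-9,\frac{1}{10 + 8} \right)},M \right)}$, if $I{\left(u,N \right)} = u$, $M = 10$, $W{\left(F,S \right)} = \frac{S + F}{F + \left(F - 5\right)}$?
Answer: $\frac{56}{9} \approx 6.2222$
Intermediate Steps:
$W{\left(F,S \right)} = \frac{F + S}{-5 + 2 F}$ ($W{\left(F,S \right)} = \frac{F + S}{F + \left(F - 5\right)} = \frac{F + S}{F + \left(-5 + F\right)} = \frac{F + S}{-5 + 2 F}$)
$g = 16$
$g I{\left(W{\left(-9,\frac{1}{10 + 8} \right)},M \right)} = 16 \frac{-9 + \frac{1}{10 + 8}}{-5 + 2 \left(-9\right)} = 16 \frac{-9 + \frac{1}{18}}{-5 - 18} = 16 \frac{-9 + \frac{1}{18}}{-23} = 16 \left(\left(- \frac{1}{23}\right) \left(- \frac{161}{18}\right)\right) = 16 \cdot \frac{7}{18} = \frac{56}{9}$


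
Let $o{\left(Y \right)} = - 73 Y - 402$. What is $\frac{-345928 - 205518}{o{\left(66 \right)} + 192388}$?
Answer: $- \frac{275723}{93584} \approx -2.9463$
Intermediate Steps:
$o{\left(Y \right)} = -402 - 73 Y$
$\frac{-345928 - 205518}{o{\left(66 \right)} + 192388} = \frac{-345928 - 205518}{\left(-402 - 4818\right) + 192388} = - \frac{551446}{\left(-402 - 4818\right) + 192388} = - \frac{551446}{-5220 + 192388} = - \frac{551446}{187168} = \left(-551446\right) \frac{1}{187168} = - \frac{275723}{93584}$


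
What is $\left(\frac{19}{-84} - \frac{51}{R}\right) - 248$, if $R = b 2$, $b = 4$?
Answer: $- \frac{42773}{168} \approx -254.6$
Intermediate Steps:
$R = 8$ ($R = 4 \cdot 2 = 8$)
$\left(\frac{19}{-84} - \frac{51}{R}\right) - 248 = \left(\frac{19}{-84} - \frac{51}{8}\right) - 248 = \left(19 \left(- \frac{1}{84}\right) - \frac{51}{8}\right) - 248 = \left(- \frac{19}{84} - \frac{51}{8}\right) - 248 = - \frac{1109}{168} - 248 = - \frac{42773}{168}$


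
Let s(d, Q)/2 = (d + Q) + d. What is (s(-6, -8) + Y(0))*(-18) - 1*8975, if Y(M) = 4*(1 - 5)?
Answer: -7967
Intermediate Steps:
Y(M) = -16 (Y(M) = 4*(-4) = -16)
s(d, Q) = 2*Q + 4*d (s(d, Q) = 2*((d + Q) + d) = 2*((Q + d) + d) = 2*(Q + 2*d) = 2*Q + 4*d)
(s(-6, -8) + Y(0))*(-18) - 1*8975 = ((2*(-8) + 4*(-6)) - 16)*(-18) - 1*8975 = ((-16 - 24) - 16)*(-18) - 8975 = (-40 - 16)*(-18) - 8975 = -56*(-18) - 8975 = 1008 - 8975 = -7967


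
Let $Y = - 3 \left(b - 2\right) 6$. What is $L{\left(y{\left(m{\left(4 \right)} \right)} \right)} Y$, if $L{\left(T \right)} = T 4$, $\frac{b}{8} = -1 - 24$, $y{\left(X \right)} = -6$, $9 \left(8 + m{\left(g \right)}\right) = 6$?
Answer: $-87264$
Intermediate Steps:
$m{\left(g \right)} = - \frac{22}{3}$ ($m{\left(g \right)} = -8 + \frac{1}{9} \cdot 6 = -8 + \frac{2}{3} = - \frac{22}{3}$)
$b = -200$ ($b = 8 \left(-1 - 24\right) = 8 \left(-25\right) = -200$)
$L{\left(T \right)} = 4 T$
$Y = 3636$ ($Y = - 3 \left(-200 - 2\right) 6 = \left(-3\right) \left(-202\right) 6 = 606 \cdot 6 = 3636$)
$L{\left(y{\left(m{\left(4 \right)} \right)} \right)} Y = 4 \left(-6\right) 3636 = \left(-24\right) 3636 = -87264$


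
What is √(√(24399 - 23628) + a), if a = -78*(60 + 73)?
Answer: √(-10374 + √771) ≈ 101.72*I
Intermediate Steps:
a = -10374 (a = -78*133 = -10374)
√(√(24399 - 23628) + a) = √(√(24399 - 23628) - 10374) = √(√771 - 10374) = √(-10374 + √771)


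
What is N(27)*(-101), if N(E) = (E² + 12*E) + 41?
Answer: -110494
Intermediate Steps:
N(E) = 41 + E² + 12*E
N(27)*(-101) = (41 + 27² + 12*27)*(-101) = (41 + 729 + 324)*(-101) = 1094*(-101) = -110494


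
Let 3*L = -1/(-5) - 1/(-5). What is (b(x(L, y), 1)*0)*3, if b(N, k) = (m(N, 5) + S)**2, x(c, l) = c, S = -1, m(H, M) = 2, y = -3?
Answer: 0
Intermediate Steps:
L = 2/15 (L = (-1/(-5) - 1/(-5))/3 = (-1*(-1/5) - 1*(-1/5))/3 = (1/5 + 1/5)/3 = (1/3)*(2/5) = 2/15 ≈ 0.13333)
b(N, k) = 1 (b(N, k) = (2 - 1)**2 = 1**2 = 1)
(b(x(L, y), 1)*0)*3 = (1*0)*3 = 0*3 = 0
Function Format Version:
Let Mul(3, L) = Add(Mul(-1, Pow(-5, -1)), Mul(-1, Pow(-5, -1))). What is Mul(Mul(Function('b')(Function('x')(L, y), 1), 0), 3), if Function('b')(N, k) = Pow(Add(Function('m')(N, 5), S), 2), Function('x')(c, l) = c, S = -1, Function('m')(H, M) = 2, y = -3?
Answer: 0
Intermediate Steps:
L = Rational(2, 15) (L = Mul(Rational(1, 3), Add(Mul(-1, Pow(-5, -1)), Mul(-1, Pow(-5, -1)))) = Mul(Rational(1, 3), Add(Mul(-1, Rational(-1, 5)), Mul(-1, Rational(-1, 5)))) = Mul(Rational(1, 3), Add(Rational(1, 5), Rational(1, 5))) = Mul(Rational(1, 3), Rational(2, 5)) = Rational(2, 15) ≈ 0.13333)
Function('b')(N, k) = 1 (Function('b')(N, k) = Pow(Add(2, -1), 2) = Pow(1, 2) = 1)
Mul(Mul(Function('b')(Function('x')(L, y), 1), 0), 3) = Mul(Mul(1, 0), 3) = Mul(0, 3) = 0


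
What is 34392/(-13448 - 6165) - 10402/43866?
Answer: -856326949/430171929 ≈ -1.9907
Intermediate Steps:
34392/(-13448 - 6165) - 10402/43866 = 34392/(-19613) - 10402*1/43866 = 34392*(-1/19613) - 5201/21933 = -34392/19613 - 5201/21933 = -856326949/430171929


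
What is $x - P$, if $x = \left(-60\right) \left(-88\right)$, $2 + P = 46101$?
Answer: $-40819$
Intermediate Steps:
$P = 46099$ ($P = -2 + 46101 = 46099$)
$x = 5280$
$x - P = 5280 - 46099 = -40819$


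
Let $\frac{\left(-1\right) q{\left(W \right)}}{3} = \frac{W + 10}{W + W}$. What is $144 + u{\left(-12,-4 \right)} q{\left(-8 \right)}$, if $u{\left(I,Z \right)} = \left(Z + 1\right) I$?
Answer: $\frac{315}{2} \approx 157.5$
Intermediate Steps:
$u{\left(I,Z \right)} = I \left(1 + Z\right)$ ($u{\left(I,Z \right)} = \left(1 + Z\right) I = I \left(1 + Z\right)$)
$q{\left(W \right)} = - \frac{3 \left(10 + W\right)}{2 W}$ ($q{\left(W \right)} = - 3 \frac{W + 10}{W + W} = - 3 \frac{10 + W}{2 W} = - \frac{3 \left(10 + W\right)}{2 W}$)
$144 + u{\left(-12,-4 \right)} q{\left(-8 \right)} = 144 + - 12 \left(1 - 4\right) \left(- \frac{3}{2} - \frac{15}{-8}\right) = 144 + \left(-12\right) \left(-3\right) \left(- \frac{3}{2} - - \frac{15}{8}\right) = 144 + 36 \left(- \frac{3}{2} + \frac{15}{8}\right) = 144 + 36 \cdot \frac{3}{8} = 144 + \frac{27}{2} = \frac{315}{2}$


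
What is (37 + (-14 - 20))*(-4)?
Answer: -12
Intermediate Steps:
(37 + (-14 - 20))*(-4) = (37 - 34)*(-4) = 3*(-4) = -12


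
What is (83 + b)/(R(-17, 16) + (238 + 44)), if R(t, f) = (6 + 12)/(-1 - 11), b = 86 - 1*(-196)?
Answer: 730/561 ≈ 1.3012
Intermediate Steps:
b = 282 (b = 86 + 196 = 282)
R(t, f) = -3/2 (R(t, f) = 18/(-12) = 18*(-1/12) = -3/2)
(83 + b)/(R(-17, 16) + (238 + 44)) = (83 + 282)/(-3/2 + (238 + 44)) = 365/(-3/2 + 282) = 365/(561/2) = 365*(2/561) = 730/561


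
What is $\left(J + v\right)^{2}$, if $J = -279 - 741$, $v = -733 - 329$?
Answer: $4334724$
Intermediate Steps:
$v = -1062$ ($v = -733 - 329 = -1062$)
$J = -1020$
$\left(J + v\right)^{2} = \left(-1020 - 1062\right)^{2} = \left(-2082\right)^{2} = 4334724$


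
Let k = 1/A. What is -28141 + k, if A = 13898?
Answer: -391103617/13898 ≈ -28141.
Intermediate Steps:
k = 1/13898 ≈ 7.1953e-5
-28141 + k = -28141 + 1/13898 = -391103617/13898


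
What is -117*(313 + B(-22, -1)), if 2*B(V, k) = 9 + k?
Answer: -37089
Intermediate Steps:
B(V, k) = 9/2 + k/2 (B(V, k) = (9 + k)/2 = 9/2 + k/2)
-117*(313 + B(-22, -1)) = -117*(313 + (9/2 + (½)*(-1))) = -117*(313 + (9/2 - ½)) = -117*(313 + 4) = -117*317 = -37089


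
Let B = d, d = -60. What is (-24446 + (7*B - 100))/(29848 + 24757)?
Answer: -24966/54605 ≈ -0.45721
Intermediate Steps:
B = -60
(-24446 + (7*B - 100))/(29848 + 24757) = (-24446 + (7*(-60) - 100))/(29848 + 24757) = (-24446 + (-420 - 100))/54605 = (-24446 - 520)*(1/54605) = -24966*1/54605 = -24966/54605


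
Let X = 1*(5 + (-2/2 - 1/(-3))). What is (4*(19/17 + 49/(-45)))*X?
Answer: 1144/2295 ≈ 0.49848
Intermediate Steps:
X = 13/3 (X = 1*(5 + (-2*½ - 1*(-⅓))) = 1*(5 + (-1 + ⅓)) = 1*(5 - ⅔) = 1*(13/3) = 13/3 ≈ 4.3333)
(4*(19/17 + 49/(-45)))*X = (4*(19/17 + 49/(-45)))*(13/3) = (4*(19*(1/17) + 49*(-1/45)))*(13/3) = (4*(19/17 - 49/45))*(13/3) = (4*(22/765))*(13/3) = (88/765)*(13/3) = 1144/2295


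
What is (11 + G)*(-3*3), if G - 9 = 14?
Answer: -306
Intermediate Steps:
G = 23 (G = 9 + 14 = 23)
(11 + G)*(-3*3) = (11 + 23)*(-3*3) = 34*(-9) = -306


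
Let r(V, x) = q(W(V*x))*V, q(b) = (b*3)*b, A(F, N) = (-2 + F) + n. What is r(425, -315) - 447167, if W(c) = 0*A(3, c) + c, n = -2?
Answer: 22851206974708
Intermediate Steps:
A(F, N) = -4 + F (A(F, N) = (-2 + F) - 2 = -4 + F)
W(c) = c (W(c) = 0*(-4 + 3) + c = 0*(-1) + c = 0 + c = c)
q(b) = 3*b² (q(b) = (3*b)*b = 3*b²)
r(V, x) = 3*V³*x² (r(V, x) = (3*(V*x)²)*V = (3*(V²*x²))*V = (3*V²*x²)*V = 3*V³*x²)
r(425, -315) - 447167 = 3*425³*(-315)² - 447167 = 3*76765625*99225 - 447167 = 22851207421875 - 447167 = 22851206974708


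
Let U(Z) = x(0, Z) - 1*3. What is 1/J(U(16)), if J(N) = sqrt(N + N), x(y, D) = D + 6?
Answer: sqrt(38)/38 ≈ 0.16222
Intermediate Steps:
x(y, D) = 6 + D
U(Z) = 3 + Z (U(Z) = (6 + Z) - 1*3 = (6 + Z) - 3 = 3 + Z)
J(N) = sqrt(2)*sqrt(N) (J(N) = sqrt(2*N) = sqrt(2)*sqrt(N))
1/J(U(16)) = 1/(sqrt(2)*sqrt(3 + 16)) = 1/(sqrt(2)*sqrt(19)) = 1/(sqrt(38)) = sqrt(38)/38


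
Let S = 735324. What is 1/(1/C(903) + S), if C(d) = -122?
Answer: 122/89709527 ≈ 1.3599e-6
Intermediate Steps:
1/(1/C(903) + S) = 1/(1/(-122) + 735324) = 1/(-1/122 + 735324) = 1/(89709527/122) = 122/89709527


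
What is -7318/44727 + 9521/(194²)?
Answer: 150425519/1683345372 ≈ 0.089361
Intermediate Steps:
-7318/44727 + 9521/(194²) = -7318*1/44727 + 9521/37636 = -7318/44727 + 9521*(1/37636) = -7318/44727 + 9521/37636 = 150425519/1683345372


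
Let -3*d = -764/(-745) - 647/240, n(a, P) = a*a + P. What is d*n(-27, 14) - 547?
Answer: -14302027/107280 ≈ -133.31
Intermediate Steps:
n(a, P) = P + a² (n(a, P) = a² + P = P + a²)
d = 59731/107280 (d = -(-764/(-745) - 647/240)/3 = -(-764*(-1/745) - 647*1/240)/3 = -(764/745 - 647/240)/3 = -⅓*(-59731/35760) = 59731/107280 ≈ 0.55678)
d*n(-27, 14) - 547 = 59731*(14 + (-27)²)/107280 - 547 = 59731*(14 + 729)/107280 - 547 = (59731/107280)*743 - 547 = 44380133/107280 - 547 = -14302027/107280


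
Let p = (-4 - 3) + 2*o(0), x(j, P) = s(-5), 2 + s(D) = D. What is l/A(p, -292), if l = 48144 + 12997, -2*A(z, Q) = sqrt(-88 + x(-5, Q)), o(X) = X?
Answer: 122282*I*sqrt(95)/95 ≈ 12546.0*I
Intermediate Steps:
s(D) = -2 + D
x(j, P) = -7 (x(j, P) = -2 - 5 = -7)
p = -7 (p = (-4 - 3) + 2*0 = -7 + 0 = -7)
A(z, Q) = -I*sqrt(95)/2 (A(z, Q) = -sqrt(-88 - 7)/2 = -I*sqrt(95)/2)
l = 61141
l/A(p, -292) = 61141/((-I*sqrt(95)/2)) = 61141*(2*I*sqrt(95)/95) = 122282*I*sqrt(95)/95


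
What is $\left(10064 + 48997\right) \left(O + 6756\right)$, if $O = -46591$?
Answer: $-2352694935$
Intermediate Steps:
$\left(10064 + 48997\right) \left(O + 6756\right) = \left(10064 + 48997\right) \left(-46591 + 6756\right) = 59061 \left(-39835\right) = -2352694935$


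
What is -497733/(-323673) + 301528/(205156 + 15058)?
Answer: 34534041201/11879554337 ≈ 2.9070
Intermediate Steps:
-497733/(-323673) + 301528/(205156 + 15058) = -497733*(-1/323673) + 301528/220214 = 165911/107891 + 301528*(1/220214) = 165911/107891 + 150764/110107 = 34534041201/11879554337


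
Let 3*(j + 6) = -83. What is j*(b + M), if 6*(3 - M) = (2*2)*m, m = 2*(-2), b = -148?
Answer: 43127/9 ≈ 4791.9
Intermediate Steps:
j = -101/3 (j = -6 + (⅓)*(-83) = -6 - 83/3 = -101/3 ≈ -33.667)
m = -4
M = 17/3 (M = 3 - 2*2*(-4)/6 = 3 - 2*(-4)/3 = 3 - ⅙*(-16) = 3 + 8/3 = 17/3 ≈ 5.6667)
j*(b + M) = -101*(-148 + 17/3)/3 = -101/3*(-427/3) = 43127/9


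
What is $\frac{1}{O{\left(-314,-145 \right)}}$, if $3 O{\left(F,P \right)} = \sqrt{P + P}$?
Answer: $- \frac{3 i \sqrt{290}}{290} \approx - 0.17617 i$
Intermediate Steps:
$O{\left(F,P \right)} = \frac{\sqrt{2} \sqrt{P}}{3}$ ($O{\left(F,P \right)} = \frac{\sqrt{P + P}}{3} = \frac{\sqrt{2 P}}{3} = \frac{\sqrt{2} \sqrt{P}}{3}$)
$\frac{1}{O{\left(-314,-145 \right)}} = \frac{1}{\frac{1}{3} \sqrt{2} \sqrt{-145}} = \frac{1}{\frac{1}{3} \sqrt{2} i \sqrt{145}} = \frac{1}{\frac{1}{3} i \sqrt{290}} = - \frac{3 i \sqrt{290}}{290}$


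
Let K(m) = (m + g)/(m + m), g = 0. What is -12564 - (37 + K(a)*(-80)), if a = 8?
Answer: -12561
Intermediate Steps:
K(m) = 1/2 (K(m) = (m + 0)/(m + m) = m/((2*m)) = m*(1/(2*m)) = 1/2)
-12564 - (37 + K(a)*(-80)) = -12564 - (37 + (1/2)*(-80)) = -12564 - (37 - 40) = -12564 - 1*(-3) = -12564 + 3 = -12561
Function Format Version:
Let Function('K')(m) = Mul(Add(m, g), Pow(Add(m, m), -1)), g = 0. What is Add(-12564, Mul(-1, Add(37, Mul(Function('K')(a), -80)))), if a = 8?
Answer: -12561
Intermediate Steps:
Function('K')(m) = Rational(1, 2) (Function('K')(m) = Mul(Add(m, 0), Pow(Add(m, m), -1)) = Mul(m, Pow(Mul(2, m), -1)) = Mul(m, Mul(Rational(1, 2), Pow(m, -1))) = Rational(1, 2))
Add(-12564, Mul(-1, Add(37, Mul(Function('K')(a), -80)))) = Add(-12564, Mul(-1, Add(37, Mul(Rational(1, 2), -80)))) = Add(-12564, Mul(-1, Add(37, -40))) = Add(-12564, Mul(-1, -3)) = Add(-12564, 3) = -12561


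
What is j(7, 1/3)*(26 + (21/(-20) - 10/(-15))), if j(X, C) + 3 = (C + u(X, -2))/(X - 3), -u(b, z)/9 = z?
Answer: 29203/720 ≈ 40.560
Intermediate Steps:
u(b, z) = -9*z
j(X, C) = -3 + (18 + C)/(-3 + X) (j(X, C) = -3 + (C - 9*(-2))/(X - 3) = -3 + (C + 18)/(-3 + X) = -3 + (18 + C)/(-3 + X))
j(7, 1/3)*(26 + (21/(-20) - 10/(-15))) = ((27 + 1/3 - 3*7)/(-3 + 7))*(26 + (21/(-20) - 10/(-15))) = ((27 + ⅓ - 21)/4)*(26 + (21*(-1/20) - 10*(-1/15))) = ((¼)*(19/3))*(26 + (-21/20 + ⅔)) = 19*(26 - 23/60)/12 = (19/12)*(1537/60) = 29203/720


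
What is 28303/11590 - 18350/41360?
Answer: 47896779/23968120 ≈ 1.9984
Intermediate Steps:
28303/11590 - 18350/41360 = 28303*(1/11590) - 18350*1/41360 = 28303/11590 - 1835/4136 = 47896779/23968120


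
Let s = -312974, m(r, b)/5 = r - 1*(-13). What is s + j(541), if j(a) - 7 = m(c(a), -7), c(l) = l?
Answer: -310197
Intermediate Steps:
m(r, b) = 65 + 5*r (m(r, b) = 5*(r - 1*(-13)) = 5*(r + 13) = 5*(13 + r) = 65 + 5*r)
j(a) = 72 + 5*a (j(a) = 7 + (65 + 5*a) = 72 + 5*a)
s + j(541) = -312974 + (72 + 5*541) = -312974 + (72 + 2705) = -312974 + 2777 = -310197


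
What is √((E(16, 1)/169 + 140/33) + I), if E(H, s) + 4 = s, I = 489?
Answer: √90773562/429 ≈ 22.209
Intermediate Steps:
E(H, s) = -4 + s
√((E(16, 1)/169 + 140/33) + I) = √(((-4 + 1)/169 + 140/33) + 489) = √((-3*1/169 + 140*(1/33)) + 489) = √((-3/169 + 140/33) + 489) = √(23561/5577 + 489) = √(2750714/5577) = √90773562/429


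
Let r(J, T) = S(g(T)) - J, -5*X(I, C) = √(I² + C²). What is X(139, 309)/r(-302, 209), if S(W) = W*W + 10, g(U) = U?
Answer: -√114802/219965 ≈ -0.0015404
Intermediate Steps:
S(W) = 10 + W² (S(W) = W² + 10 = 10 + W²)
X(I, C) = -√(C² + I²)/5 (X(I, C) = -√(I² + C²)/5 = -√(C² + I²)/5)
r(J, T) = 10 + T² - J (r(J, T) = (10 + T²) - J = 10 + T² - J)
X(139, 309)/r(-302, 209) = (-√(309² + 139²)/5)/(10 + 209² - 1*(-302)) = (-√(95481 + 19321)/5)/(10 + 43681 + 302) = -√114802/5/43993 = -√114802/5*(1/43993) = -√114802/219965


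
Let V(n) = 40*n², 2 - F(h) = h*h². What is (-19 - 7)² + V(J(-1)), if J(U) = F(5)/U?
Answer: 605836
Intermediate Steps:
F(h) = 2 - h³ (F(h) = 2 - h*h² = 2 - h³)
J(U) = -123/U (J(U) = (2 - 1*5³)/U = (2 - 1*125)/U = (2 - 125)/U = -123/U)
(-19 - 7)² + V(J(-1)) = (-19 - 7)² + 40*(-123/(-1))² = (-26)² + 40*(-123*(-1))² = 676 + 40*123² = 676 + 40*15129 = 676 + 605160 = 605836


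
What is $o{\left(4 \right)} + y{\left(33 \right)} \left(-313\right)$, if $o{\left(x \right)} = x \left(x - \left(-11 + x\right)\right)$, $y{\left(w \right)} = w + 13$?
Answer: $-14354$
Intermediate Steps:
$y{\left(w \right)} = 13 + w$
$o{\left(x \right)} = 11 x$ ($o{\left(x \right)} = x 11 = 11 x$)
$o{\left(4 \right)} + y{\left(33 \right)} \left(-313\right) = 11 \cdot 4 + \left(13 + 33\right) \left(-313\right) = 44 + 46 \left(-313\right) = 44 - 14398 = -14354$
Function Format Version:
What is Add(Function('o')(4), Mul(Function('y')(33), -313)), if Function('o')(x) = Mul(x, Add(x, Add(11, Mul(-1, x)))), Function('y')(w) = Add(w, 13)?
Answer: -14354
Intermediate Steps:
Function('y')(w) = Add(13, w)
Function('o')(x) = Mul(11, x) (Function('o')(x) = Mul(x, 11) = Mul(11, x))
Add(Function('o')(4), Mul(Function('y')(33), -313)) = Add(Mul(11, 4), Mul(Add(13, 33), -313)) = Add(44, Mul(46, -313)) = Add(44, -14398) = -14354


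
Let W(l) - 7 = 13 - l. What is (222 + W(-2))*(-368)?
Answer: -89792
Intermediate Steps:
W(l) = 20 - l (W(l) = 7 + (13 - l) = 20 - l)
(222 + W(-2))*(-368) = (222 + (20 - 1*(-2)))*(-368) = (222 + (20 + 2))*(-368) = (222 + 22)*(-368) = 244*(-368) = -89792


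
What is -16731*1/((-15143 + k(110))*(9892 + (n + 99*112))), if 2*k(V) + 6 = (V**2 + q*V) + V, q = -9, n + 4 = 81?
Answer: 5577/66933184 ≈ 8.3322e-5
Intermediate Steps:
n = 77 (n = -4 + 81 = 77)
k(V) = -3 + V**2/2 - 4*V (k(V) = -3 + ((V**2 - 9*V) + V)/2 = -3 + (V**2 - 8*V)/2 = -3 + (V**2/2 - 4*V) = -3 + V**2/2 - 4*V)
-16731*1/((-15143 + k(110))*(9892 + (n + 99*112))) = -16731*1/((-15143 + (-3 + (1/2)*110**2 - 4*110))*(9892 + (77 + 99*112))) = -16731*1/((-15143 + (-3 + (1/2)*12100 - 440))*(9892 + (77 + 11088))) = -16731*1/((-15143 + (-3 + 6050 - 440))*(9892 + 11165)) = -16731*1/(21057*(-15143 + 5607)) = -16731/(21057*(-9536)) = -16731/(-200799552) = -16731*(-1/200799552) = 5577/66933184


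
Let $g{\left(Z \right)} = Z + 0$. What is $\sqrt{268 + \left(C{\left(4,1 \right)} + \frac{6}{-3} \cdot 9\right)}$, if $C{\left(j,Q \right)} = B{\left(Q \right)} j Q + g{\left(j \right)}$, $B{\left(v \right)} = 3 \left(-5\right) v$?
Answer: $\sqrt{194} \approx 13.928$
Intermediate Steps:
$B{\left(v \right)} = - 15 v$
$g{\left(Z \right)} = Z$
$C{\left(j,Q \right)} = j - 15 j Q^{2}$ ($C{\left(j,Q \right)} = - 15 Q j Q + j = - 15 j Q^{2} + j = j - 15 j Q^{2}$)
$\sqrt{268 + \left(C{\left(4,1 \right)} + \frac{6}{-3} \cdot 9\right)} = \sqrt{268 + \left(4 \left(1 - 15 \cdot 1^{2}\right) + \frac{6}{-3} \cdot 9\right)} = \sqrt{268 + \left(4 \left(1 - 15\right) + 6 \left(- \frac{1}{3}\right) 9\right)} = \sqrt{268 + \left(4 \left(1 - 15\right) - 18\right)} = \sqrt{268 + \left(4 \left(-14\right) - 18\right)} = \sqrt{268 - 74} = \sqrt{194}$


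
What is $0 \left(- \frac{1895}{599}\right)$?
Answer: $0$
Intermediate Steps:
$0 \left(- \frac{1895}{599}\right) = 0$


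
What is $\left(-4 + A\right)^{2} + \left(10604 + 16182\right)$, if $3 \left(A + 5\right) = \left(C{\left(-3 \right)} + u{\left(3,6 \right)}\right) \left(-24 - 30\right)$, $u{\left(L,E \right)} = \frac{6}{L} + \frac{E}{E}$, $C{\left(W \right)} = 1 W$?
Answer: $26867$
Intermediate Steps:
$C{\left(W \right)} = W$
$u{\left(L,E \right)} = 1 + \frac{6}{L}$ ($u{\left(L,E \right)} = \frac{6}{L} + 1 = 1 + \frac{6}{L}$)
$A = -5$ ($A = -5 + \frac{\left(-3 + \frac{6 + 3}{3}\right) \left(-24 - 30\right)}{3} = -5 + \frac{\left(-3 + \frac{1}{3} \cdot 9\right) \left(-54\right)}{3} = -5 + \frac{\left(-3 + 3\right) \left(-54\right)}{3} = -5 + \frac{0 \left(-54\right)}{3} = -5 + \frac{1}{3} \cdot 0 = -5 + 0 = -5$)
$\left(-4 + A\right)^{2} + \left(10604 + 16182\right) = \left(-4 - 5\right)^{2} + \left(10604 + 16182\right) = \left(-9\right)^{2} + 26786 = 81 + 26786 = 26867$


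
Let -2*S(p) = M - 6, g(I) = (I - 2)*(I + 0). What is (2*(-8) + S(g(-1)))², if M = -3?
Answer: 529/4 ≈ 132.25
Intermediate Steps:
g(I) = I*(-2 + I) (g(I) = (-2 + I)*I = I*(-2 + I))
S(p) = 9/2 (S(p) = -(-3 - 6)/2 = -½*(-9) = 9/2)
(2*(-8) + S(g(-1)))² = (2*(-8) + 9/2)² = (-16 + 9/2)² = (-23/2)² = 529/4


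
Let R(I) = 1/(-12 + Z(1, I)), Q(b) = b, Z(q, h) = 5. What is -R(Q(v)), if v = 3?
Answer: ⅐ ≈ 0.14286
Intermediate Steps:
R(I) = -⅐ (R(I) = 1/(-12 + 5) = 1/(-7) = -⅐)
-R(Q(v)) = -1*(-⅐) = ⅐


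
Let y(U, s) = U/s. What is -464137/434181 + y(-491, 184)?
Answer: -298584079/79889304 ≈ -3.7375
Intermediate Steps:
-464137/434181 + y(-491, 184) = -464137/434181 - 491/184 = -298584079/79889304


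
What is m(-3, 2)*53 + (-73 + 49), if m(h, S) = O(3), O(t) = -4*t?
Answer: -660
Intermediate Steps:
m(h, S) = -12 (m(h, S) = -4*3 = -12)
m(-3, 2)*53 + (-73 + 49) = -12*53 + (-73 + 49) = -636 - 24 = -660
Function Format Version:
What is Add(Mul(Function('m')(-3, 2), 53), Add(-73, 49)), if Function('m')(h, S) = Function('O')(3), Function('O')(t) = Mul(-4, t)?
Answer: -660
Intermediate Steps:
Function('m')(h, S) = -12 (Function('m')(h, S) = Mul(-4, 3) = -12)
Add(Mul(Function('m')(-3, 2), 53), Add(-73, 49)) = Add(Mul(-12, 53), Add(-73, 49)) = Add(-636, -24) = -660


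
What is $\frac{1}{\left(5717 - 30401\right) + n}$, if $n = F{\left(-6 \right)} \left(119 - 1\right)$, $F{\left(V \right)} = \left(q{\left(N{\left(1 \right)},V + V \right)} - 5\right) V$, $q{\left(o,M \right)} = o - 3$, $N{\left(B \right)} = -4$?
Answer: $- \frac{1}{16188} \approx -6.1774 \cdot 10^{-5}$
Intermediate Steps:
$q{\left(o,M \right)} = -3 + o$ ($q{\left(o,M \right)} = o - 3 = -3 + o$)
$F{\left(V \right)} = - 12 V$ ($F{\left(V \right)} = \left(\left(-3 - 4\right) - 5\right) V = \left(-7 - 5\right) V = - 12 V$)
$n = 8496$ ($n = \left(-12\right) \left(-6\right) \left(119 - 1\right) = 72 \cdot 118 = 8496$)
$\frac{1}{\left(5717 - 30401\right) + n} = \frac{1}{\left(5717 - 30401\right) + 8496} = \frac{1}{-24684 + 8496} = \frac{1}{-16188} = - \frac{1}{16188}$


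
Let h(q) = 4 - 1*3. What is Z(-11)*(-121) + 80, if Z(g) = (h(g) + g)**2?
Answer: -12020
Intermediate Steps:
h(q) = 1 (h(q) = 4 - 3 = 1)
Z(g) = (1 + g)**2
Z(-11)*(-121) + 80 = (1 - 11)**2*(-121) + 80 = (-10)**2*(-121) + 80 = 100*(-121) + 80 = -12100 + 80 = -12020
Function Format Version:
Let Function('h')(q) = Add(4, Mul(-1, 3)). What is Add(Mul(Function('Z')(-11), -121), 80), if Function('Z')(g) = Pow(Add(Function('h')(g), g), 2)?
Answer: -12020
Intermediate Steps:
Function('h')(q) = 1 (Function('h')(q) = Add(4, -3) = 1)
Function('Z')(g) = Pow(Add(1, g), 2)
Add(Mul(Function('Z')(-11), -121), 80) = Add(Mul(Pow(Add(1, -11), 2), -121), 80) = Add(Mul(Pow(-10, 2), -121), 80) = Add(Mul(100, -121), 80) = Add(-12100, 80) = -12020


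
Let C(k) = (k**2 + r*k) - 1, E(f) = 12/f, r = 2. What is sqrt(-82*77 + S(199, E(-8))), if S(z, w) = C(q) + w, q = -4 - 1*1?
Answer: I*sqrt(25206)/2 ≈ 79.382*I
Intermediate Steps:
q = -5 (q = -4 - 1 = -5)
C(k) = -1 + k**2 + 2*k (C(k) = (k**2 + 2*k) - 1 = -1 + k**2 + 2*k)
S(z, w) = 14 + w (S(z, w) = (-1 + (-5)**2 + 2*(-5)) + w = (-1 + 25 - 10) + w = 14 + w)
sqrt(-82*77 + S(199, E(-8))) = sqrt(-82*77 + (14 + 12/(-8))) = sqrt(-6314 + (14 + 12*(-1/8))) = sqrt(-6314 + (14 - 3/2)) = sqrt(-6314 + 25/2) = sqrt(-12603/2) = I*sqrt(25206)/2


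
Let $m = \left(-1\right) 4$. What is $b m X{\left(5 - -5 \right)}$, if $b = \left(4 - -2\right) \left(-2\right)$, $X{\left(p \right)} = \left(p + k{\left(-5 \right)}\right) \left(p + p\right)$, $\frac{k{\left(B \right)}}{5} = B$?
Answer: $-14400$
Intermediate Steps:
$k{\left(B \right)} = 5 B$
$X{\left(p \right)} = 2 p \left(-25 + p\right)$ ($X{\left(p \right)} = \left(p + 5 \left(-5\right)\right) \left(p + p\right) = \left(p - 25\right) 2 p = \left(-25 + p\right) 2 p = 2 p \left(-25 + p\right)$)
$m = -4$
$b = -12$ ($b = \left(4 + 2\right) \left(-2\right) = 6 \left(-2\right) = -12$)
$b m X{\left(5 - -5 \right)} = \left(-12\right) \left(-4\right) 2 \left(5 - -5\right) \left(-25 + \left(5 - -5\right)\right) = 48 \cdot 2 \left(5 + 5\right) \left(-25 + \left(5 + 5\right)\right) = 48 \cdot 2 \cdot 10 \left(-25 + 10\right) = 48 \cdot 2 \cdot 10 \left(-15\right) = 48 \left(-300\right) = -14400$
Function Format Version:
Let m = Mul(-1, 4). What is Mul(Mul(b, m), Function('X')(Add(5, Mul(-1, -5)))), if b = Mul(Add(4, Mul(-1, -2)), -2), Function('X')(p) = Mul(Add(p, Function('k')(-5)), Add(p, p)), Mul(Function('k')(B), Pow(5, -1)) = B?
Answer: -14400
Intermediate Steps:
Function('k')(B) = Mul(5, B)
Function('X')(p) = Mul(2, p, Add(-25, p)) (Function('X')(p) = Mul(Add(p, Mul(5, -5)), Add(p, p)) = Mul(Add(p, -25), Mul(2, p)) = Mul(Add(-25, p), Mul(2, p)) = Mul(2, p, Add(-25, p)))
m = -4
b = -12 (b = Mul(Add(4, 2), -2) = Mul(6, -2) = -12)
Mul(Mul(b, m), Function('X')(Add(5, Mul(-1, -5)))) = Mul(Mul(-12, -4), Mul(2, Add(5, Mul(-1, -5)), Add(-25, Add(5, Mul(-1, -5))))) = Mul(48, Mul(2, Add(5, 5), Add(-25, Add(5, 5)))) = Mul(48, Mul(2, 10, Add(-25, 10))) = Mul(48, Mul(2, 10, -15)) = Mul(48, -300) = -14400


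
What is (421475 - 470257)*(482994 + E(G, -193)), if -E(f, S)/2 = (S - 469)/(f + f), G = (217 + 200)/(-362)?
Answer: -9813419035828/417 ≈ -2.3533e+10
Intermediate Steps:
G = -417/362 (G = 417*(-1/362) = -417/362 ≈ -1.1519)
E(f, S) = -(-469 + S)/f (E(f, S) = -2*(S - 469)/(f + f) = -2*(-469 + S)/(2*f) = -2*(-469 + S)*1/(2*f) = -(-469 + S)/f)
(421475 - 470257)*(482994 + E(G, -193)) = (421475 - 470257)*(482994 + (469 - 1*(-193))/(-417/362)) = -48782*(482994 - 362*(469 + 193)/417) = -48782*(482994 - 362/417*662) = -48782*(482994 - 239644/417) = -48782*201168854/417 = -9813419035828/417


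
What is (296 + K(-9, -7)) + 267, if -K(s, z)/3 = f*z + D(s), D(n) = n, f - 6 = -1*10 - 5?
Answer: 401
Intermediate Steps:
f = -9 (f = 6 + (-1*10 - 5) = 6 + (-10 - 5) = 6 - 15 = -9)
K(s, z) = -3*s + 27*z (K(s, z) = -3*(-9*z + s) = -3*(s - 9*z) = -3*s + 27*z)
(296 + K(-9, -7)) + 267 = (296 + (-3*(-9) + 27*(-7))) + 267 = (296 + (27 - 189)) + 267 = (296 - 162) + 267 = 134 + 267 = 401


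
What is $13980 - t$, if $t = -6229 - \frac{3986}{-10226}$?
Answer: $\frac{103326624}{5113} \approx 20209.0$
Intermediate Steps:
$t = - \frac{31846884}{5113}$ ($t = -6229 - 3986 \left(- \frac{1}{10226}\right) = -6229 - - \frac{1993}{5113} = -6229 + \frac{1993}{5113} = - \frac{31846884}{5113} \approx -6228.6$)
$13980 - t = 13980 - - \frac{31846884}{5113} = 13980 + \frac{31846884}{5113} = \frac{103326624}{5113}$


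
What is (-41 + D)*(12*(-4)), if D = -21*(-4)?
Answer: -2064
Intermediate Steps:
D = 84
(-41 + D)*(12*(-4)) = (-41 + 84)*(12*(-4)) = 43*(-48) = -2064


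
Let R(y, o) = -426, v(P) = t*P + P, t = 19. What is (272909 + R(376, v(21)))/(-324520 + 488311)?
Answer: 272483/163791 ≈ 1.6636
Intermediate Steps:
v(P) = 20*P (v(P) = 19*P + P = 20*P)
(272909 + R(376, v(21)))/(-324520 + 488311) = (272909 - 426)/(-324520 + 488311) = 272483/163791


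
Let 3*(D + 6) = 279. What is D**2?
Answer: 7569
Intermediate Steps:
D = 87 (D = -6 + (1/3)*279 = -6 + 93 = 87)
D**2 = 87**2 = 7569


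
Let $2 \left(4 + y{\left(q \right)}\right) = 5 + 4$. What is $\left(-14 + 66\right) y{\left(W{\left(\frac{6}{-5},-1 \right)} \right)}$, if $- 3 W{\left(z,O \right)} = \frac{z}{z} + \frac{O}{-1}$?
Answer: $26$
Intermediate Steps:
$W{\left(z,O \right)} = - \frac{1}{3} + \frac{O}{3}$ ($W{\left(z,O \right)} = - \frac{\frac{z}{z} + \frac{O}{-1}}{3} = - \frac{1 + O \left(-1\right)}{3} = - \frac{1 - O}{3} = - \frac{1}{3} + \frac{O}{3}$)
$y{\left(q \right)} = \frac{1}{2}$ ($y{\left(q \right)} = -4 + \frac{5 + 4}{2} = -4 + \frac{1}{2} \cdot 9 = -4 + \frac{9}{2} = \frac{1}{2}$)
$\left(-14 + 66\right) y{\left(W{\left(\frac{6}{-5},-1 \right)} \right)} = \left(-14 + 66\right) \frac{1}{2} = 52 \cdot \frac{1}{2} = 26$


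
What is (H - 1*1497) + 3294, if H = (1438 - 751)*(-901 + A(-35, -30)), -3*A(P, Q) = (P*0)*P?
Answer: -617190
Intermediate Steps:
A(P, Q) = 0 (A(P, Q) = -P*0*P/3 = -0*P = -⅓*0 = 0)
H = -618987 (H = (1438 - 751)*(-901 + 0) = 687*(-901) = -618987)
(H - 1*1497) + 3294 = (-618987 - 1*1497) + 3294 = (-618987 - 1497) + 3294 = -620484 + 3294 = -617190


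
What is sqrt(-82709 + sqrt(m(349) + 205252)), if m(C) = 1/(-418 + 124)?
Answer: sqrt(-145898676 + 42*sqrt(362064522))/42 ≈ 286.8*I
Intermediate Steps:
m(C) = -1/294 (m(C) = 1/(-294) = -1/294)
sqrt(-82709 + sqrt(m(349) + 205252)) = sqrt(-82709 + sqrt(-1/294 + 205252)) = sqrt(-82709 + sqrt(60344087/294)) = sqrt(-82709 + sqrt(362064522)/42)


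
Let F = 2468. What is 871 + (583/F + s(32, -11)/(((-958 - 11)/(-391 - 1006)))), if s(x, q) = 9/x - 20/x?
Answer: 16658954233/19131936 ≈ 870.74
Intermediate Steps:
s(x, q) = -11/x
871 + (583/F + s(32, -11)/(((-958 - 11)/(-391 - 1006)))) = 871 + (583/2468 + (-11/32)/(((-958 - 11)/(-391 - 1006)))) = 871 + (583*(1/2468) + (-11*1/32)/((-969/(-1397)))) = 871 + (583/2468 - 11/(32*((-969*(-1/1397))))) = 871 + (583/2468 - 11/(32*969/1397)) = 871 + (583/2468 - 11/32*1397/969) = 871 + (583/2468 - 15367/31008) = 871 - 4962023/19131936 = 16658954233/19131936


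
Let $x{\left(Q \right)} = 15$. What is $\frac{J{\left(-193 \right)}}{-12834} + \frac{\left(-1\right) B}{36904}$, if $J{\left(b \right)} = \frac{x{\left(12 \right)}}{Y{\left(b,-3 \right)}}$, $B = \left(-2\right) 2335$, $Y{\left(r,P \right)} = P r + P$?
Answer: $\frac{1438411655}{11367022464} \approx 0.12654$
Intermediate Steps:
$Y{\left(r,P \right)} = P + P r$
$B = -4670$
$J{\left(b \right)} = \frac{15}{-3 - 3 b}$ ($J{\left(b \right)} = \frac{15}{\left(-3\right) \left(1 + b\right)} = \frac{15}{-3 - 3 b}$)
$\frac{J{\left(-193 \right)}}{-12834} + \frac{\left(-1\right) B}{36904} = \frac{5 \frac{1}{-1 - -193}}{-12834} + \frac{\left(-1\right) \left(-4670\right)}{36904} = \frac{5}{-1 + 193} \left(- \frac{1}{12834}\right) + 4670 \cdot \frac{1}{36904} = \frac{5}{192} \left(- \frac{1}{12834}\right) + \frac{2335}{18452} = - \frac{5}{2464128} + \frac{2335}{18452} = \frac{1438411655}{11367022464}$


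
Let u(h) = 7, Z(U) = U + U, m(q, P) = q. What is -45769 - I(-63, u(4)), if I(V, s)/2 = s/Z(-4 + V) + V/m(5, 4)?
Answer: -15324138/335 ≈ -45744.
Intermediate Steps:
Z(U) = 2*U
I(V, s) = 2*V/5 + 2*s/(-8 + 2*V) (I(V, s) = 2*(s/((2*(-4 + V))) + V/5) = 2*(s/(-8 + 2*V) + V*(1/5)) = 2*(s/(-8 + 2*V) + V/5) = 2*(V/5 + s/(-8 + 2*V)) = 2*V/5 + 2*s/(-8 + 2*V))
-45769 - I(-63, u(4)) = -45769 - (7 + (2/5)*(-63)*(-4 - 63))/(-4 - 63) = -45769 - (7 + (2/5)*(-63)*(-67))/(-67) = -45769 - (-1)*(7 + 8442/5)/67 = -45769 - (-1)*8477/(67*5) = -45769 - 1*(-8477/335) = -45769 + 8477/335 = -15324138/335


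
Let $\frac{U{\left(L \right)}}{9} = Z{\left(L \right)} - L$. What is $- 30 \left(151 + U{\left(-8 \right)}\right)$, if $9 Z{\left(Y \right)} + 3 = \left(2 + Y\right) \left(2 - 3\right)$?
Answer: $-6780$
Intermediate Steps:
$Z{\left(Y \right)} = - \frac{5}{9} - \frac{Y}{9}$ ($Z{\left(Y \right)} = - \frac{1}{3} + \frac{\left(2 + Y\right) \left(2 - 3\right)}{9} = - \frac{1}{3} + \frac{\left(2 + Y\right) \left(-1\right)}{9} = - \frac{1}{3} + \frac{-2 - Y}{9} = - \frac{1}{3} - \left(\frac{2}{9} + \frac{Y}{9}\right) = - \frac{5}{9} - \frac{Y}{9}$)
$U{\left(L \right)} = -5 - 10 L$ ($U{\left(L \right)} = 9 \left(\left(- \frac{5}{9} - \frac{L}{9}\right) - L\right) = 9 \left(- \frac{5}{9} - \frac{10 L}{9}\right) = -5 - 10 L$)
$- 30 \left(151 + U{\left(-8 \right)}\right) = - 30 \left(151 - -75\right) = - 30 \left(151 + \left(-5 + 80\right)\right) = - 30 \left(151 + 75\right) = \left(-30\right) 226 = -6780$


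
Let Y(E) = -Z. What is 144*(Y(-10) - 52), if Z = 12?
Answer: -9216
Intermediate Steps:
Y(E) = -12 (Y(E) = -1*12 = -12)
144*(Y(-10) - 52) = 144*(-12 - 52) = 144*(-64) = -9216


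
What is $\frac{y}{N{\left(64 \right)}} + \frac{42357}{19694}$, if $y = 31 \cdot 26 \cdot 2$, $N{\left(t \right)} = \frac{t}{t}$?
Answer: $\frac{31789085}{19694} \approx 1614.2$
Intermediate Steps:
$N{\left(t \right)} = 1$
$y = 1612$ ($y = 806 \cdot 2 = 1612$)
$\frac{y}{N{\left(64 \right)}} + \frac{42357}{19694} = \frac{1612}{1} + \frac{42357}{19694} = 1612 \cdot 1 + 42357 \cdot \frac{1}{19694} = 1612 + \frac{42357}{19694} = \frac{31789085}{19694}$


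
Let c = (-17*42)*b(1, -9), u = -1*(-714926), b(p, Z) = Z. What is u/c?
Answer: 357463/3213 ≈ 111.26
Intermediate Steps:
u = 714926
c = 6426 (c = -17*42*(-9) = -714*(-9) = 6426)
u/c = 714926/6426 = 714926*(1/6426) = 357463/3213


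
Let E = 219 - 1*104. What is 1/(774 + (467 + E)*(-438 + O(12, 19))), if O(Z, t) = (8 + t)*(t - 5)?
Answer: -1/34146 ≈ -2.9286e-5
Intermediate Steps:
E = 115 (E = 219 - 104 = 115)
O(Z, t) = (-5 + t)*(8 + t) (O(Z, t) = (8 + t)*(-5 + t) = (-5 + t)*(8 + t))
1/(774 + (467 + E)*(-438 + O(12, 19))) = 1/(774 + (467 + 115)*(-438 + (-40 + 19² + 3*19))) = 1/(774 + 582*(-438 + (-40 + 361 + 57))) = 1/(774 + 582*(-438 + 378)) = 1/(774 + 582*(-60)) = 1/(774 - 34920) = 1/(-34146) = -1/34146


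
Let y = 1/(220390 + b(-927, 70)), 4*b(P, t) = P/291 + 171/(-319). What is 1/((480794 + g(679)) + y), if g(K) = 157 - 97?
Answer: 13638997961/6558366725600580 ≈ 2.0796e-6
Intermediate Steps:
b(P, t) = -171/1276 + P/1164 (b(P, t) = (P/291 + 171/(-319))/4 = (P*(1/291) + 171*(-1/319))/4 = (P/291 - 171/319)/4 = (-171/319 + P/291)/4 = -171/1276 + P/1164)
y = 61886/13638997961 (y = 1/(220390 + (-171/1276 + (1/1164)*(-927))) = 1/(220390 + (-171/1276 - 309/388)) = 1/(220390 - 57579/61886) = 1/(13638997961/61886) = 61886/13638997961 ≈ 4.5374e-6)
g(K) = 60
1/((480794 + g(679)) + y) = 1/((480794 + 60) + 61886/13638997961) = 1/(480854 + 61886/13638997961) = 1/(6558366725600580/13638997961) = 13638997961/6558366725600580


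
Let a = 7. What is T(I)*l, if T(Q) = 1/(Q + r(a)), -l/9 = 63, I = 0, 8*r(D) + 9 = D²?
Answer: -567/5 ≈ -113.40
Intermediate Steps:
r(D) = -9/8 + D²/8
l = -567 (l = -9*63 = -567)
T(Q) = 1/(5 + Q) (T(Q) = 1/(Q + (-9/8 + (⅛)*7²)) = 1/(Q + (-9/8 + (⅛)*49)) = 1/(Q + (-9/8 + 49/8)) = 1/(Q + 5) = 1/(5 + Q))
T(I)*l = -567/(5 + 0) = -567/5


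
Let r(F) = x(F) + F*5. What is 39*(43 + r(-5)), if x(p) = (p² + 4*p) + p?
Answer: 702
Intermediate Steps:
x(p) = p² + 5*p
r(F) = 5*F + F*(5 + F) (r(F) = F*(5 + F) + F*5 = F*(5 + F) + 5*F = 5*F + F*(5 + F))
39*(43 + r(-5)) = 39*(43 - 5*(10 - 5)) = 39*(43 - 5*5) = 39*(43 - 25) = 39*18 = 702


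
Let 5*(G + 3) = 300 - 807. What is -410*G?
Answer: 42804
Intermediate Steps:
G = -522/5 (G = -3 + (300 - 807)/5 = -3 + (⅕)*(-507) = -3 - 507/5 = -522/5 ≈ -104.40)
-410*G = -410*(-522/5) = 42804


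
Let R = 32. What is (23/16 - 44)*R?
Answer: -1362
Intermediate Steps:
(23/16 - 44)*R = (23/16 - 44)*32 = -681/16*32 = -1362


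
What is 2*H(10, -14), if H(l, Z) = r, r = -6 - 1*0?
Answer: -12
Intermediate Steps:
r = -6 (r = -6 + 0 = -6)
H(l, Z) = -6
2*H(10, -14) = 2*(-6) = -12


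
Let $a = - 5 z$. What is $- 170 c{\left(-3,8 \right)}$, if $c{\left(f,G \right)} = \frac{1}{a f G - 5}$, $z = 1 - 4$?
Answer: $\frac{34}{73} \approx 0.46575$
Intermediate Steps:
$z = -3$
$a = 15$ ($a = \left(-5\right) \left(-3\right) = 15$)
$c{\left(f,G \right)} = \frac{1}{-5 + 15 G f}$ ($c{\left(f,G \right)} = \frac{1}{15 f G - 5} = \frac{1}{15 G f - 5} = \frac{1}{-5 + 15 G f}$)
$- 170 c{\left(-3,8 \right)} = - 170 \frac{1}{5 \left(-1 + 3 \cdot 8 \left(-3\right)\right)} = - 170 \frac{1}{5 \left(-1 - 72\right)} = - 170 \frac{1}{5 \left(-73\right)} = - 170 \cdot \frac{1}{5} \left(- \frac{1}{73}\right) = \left(-170\right) \left(- \frac{1}{365}\right) = \frac{34}{73}$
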